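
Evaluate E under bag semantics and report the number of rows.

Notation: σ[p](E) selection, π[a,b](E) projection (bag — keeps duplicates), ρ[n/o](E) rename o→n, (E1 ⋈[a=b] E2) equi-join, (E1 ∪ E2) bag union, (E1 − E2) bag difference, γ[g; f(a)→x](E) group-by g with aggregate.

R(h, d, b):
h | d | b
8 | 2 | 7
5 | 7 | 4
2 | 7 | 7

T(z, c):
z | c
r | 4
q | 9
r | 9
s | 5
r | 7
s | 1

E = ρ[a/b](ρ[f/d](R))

Row counts bottom-up:
  R → 3
  ρ[f/d](R) → 3
  ρ[a/b](ρ[f/d](R)) → 3

|E| = 3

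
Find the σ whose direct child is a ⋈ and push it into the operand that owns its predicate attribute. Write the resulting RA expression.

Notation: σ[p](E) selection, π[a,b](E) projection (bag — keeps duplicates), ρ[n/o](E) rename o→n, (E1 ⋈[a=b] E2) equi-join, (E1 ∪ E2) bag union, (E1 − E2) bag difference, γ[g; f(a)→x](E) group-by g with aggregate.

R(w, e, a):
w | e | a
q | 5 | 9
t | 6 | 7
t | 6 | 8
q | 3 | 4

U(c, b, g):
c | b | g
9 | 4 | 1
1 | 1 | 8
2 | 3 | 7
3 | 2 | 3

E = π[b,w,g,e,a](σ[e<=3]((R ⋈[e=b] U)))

σ filters on e, owned by the left side.
E' = π[b,w,g,e,a]((σ[e<=3](R) ⋈[e=b] U))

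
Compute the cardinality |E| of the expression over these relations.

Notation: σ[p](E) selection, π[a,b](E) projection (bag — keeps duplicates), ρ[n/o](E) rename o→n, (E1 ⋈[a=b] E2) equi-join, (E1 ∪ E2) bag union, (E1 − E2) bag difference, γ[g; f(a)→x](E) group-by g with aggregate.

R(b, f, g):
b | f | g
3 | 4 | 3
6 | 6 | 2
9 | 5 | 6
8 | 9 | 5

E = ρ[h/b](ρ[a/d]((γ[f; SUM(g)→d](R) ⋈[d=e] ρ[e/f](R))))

Subexpression sizes:
  R → 4
  γ[f; SUM(g)→d](R) → 4
  R → 4
  ρ[e/f](R) → 4
  (γ[f; SUM(g)→d](R) ⋈[d=e] ρ[e/f](R)) → 2
  ρ[a/d]((γ[f; SUM(g)→d](R) ⋈[d=e] ρ[e/f](R))) → 2
  ρ[h/b](ρ[a/d]((γ[f; SUM(g)→d](R) ⋈[d=e] ρ[e/f](R)))) → 2

|E| = 2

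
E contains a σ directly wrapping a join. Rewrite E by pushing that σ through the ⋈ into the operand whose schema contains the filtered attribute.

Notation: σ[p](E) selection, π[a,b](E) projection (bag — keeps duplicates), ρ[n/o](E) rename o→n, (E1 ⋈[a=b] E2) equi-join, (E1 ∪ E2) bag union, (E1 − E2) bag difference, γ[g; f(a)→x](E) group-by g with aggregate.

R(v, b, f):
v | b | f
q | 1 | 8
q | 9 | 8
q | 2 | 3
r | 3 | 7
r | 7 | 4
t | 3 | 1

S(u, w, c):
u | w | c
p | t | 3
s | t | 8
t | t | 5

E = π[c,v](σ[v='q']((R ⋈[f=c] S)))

σ filters on v, owned by the left side.
E' = π[c,v]((σ[v='q'](R) ⋈[f=c] S))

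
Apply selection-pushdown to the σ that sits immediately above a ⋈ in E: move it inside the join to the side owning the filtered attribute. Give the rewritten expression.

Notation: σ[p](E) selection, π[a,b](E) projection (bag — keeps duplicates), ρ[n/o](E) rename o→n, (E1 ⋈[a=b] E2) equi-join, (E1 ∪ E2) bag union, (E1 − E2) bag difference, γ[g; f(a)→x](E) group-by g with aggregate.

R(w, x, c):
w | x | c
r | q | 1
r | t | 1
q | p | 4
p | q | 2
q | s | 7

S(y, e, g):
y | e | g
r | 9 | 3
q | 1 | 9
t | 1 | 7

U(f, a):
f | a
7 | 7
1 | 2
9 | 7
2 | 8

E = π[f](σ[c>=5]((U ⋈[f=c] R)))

σ filters on c, owned by the right side.
E' = π[f]((U ⋈[f=c] σ[c>=5](R)))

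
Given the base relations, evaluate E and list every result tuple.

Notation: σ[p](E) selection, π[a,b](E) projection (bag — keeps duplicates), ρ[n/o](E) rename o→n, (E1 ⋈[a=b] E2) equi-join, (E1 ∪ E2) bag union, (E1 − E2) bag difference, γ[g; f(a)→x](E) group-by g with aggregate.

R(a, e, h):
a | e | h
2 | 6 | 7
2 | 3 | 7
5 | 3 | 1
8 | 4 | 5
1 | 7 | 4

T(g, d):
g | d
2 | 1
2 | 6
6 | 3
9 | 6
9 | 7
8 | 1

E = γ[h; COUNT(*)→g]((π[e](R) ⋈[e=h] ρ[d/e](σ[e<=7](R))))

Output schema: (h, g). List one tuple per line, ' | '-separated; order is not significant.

Stepwise |·|:
  R → 5
  π[e](R) → 5
  R → 5
  σ[e<=7](R) → 5
  ρ[d/e](σ[e<=7](R)) → 5
  (π[e](R) ⋈[e=h] ρ[d/e](σ[e<=7](R))) → 3
  γ[h; COUNT(*)→g]((π[e](R) ⋈[e=h] ρ[d/e](σ[e<=7](R)))) → 2

== RESULT ==
h | g
4 | 1
7 | 2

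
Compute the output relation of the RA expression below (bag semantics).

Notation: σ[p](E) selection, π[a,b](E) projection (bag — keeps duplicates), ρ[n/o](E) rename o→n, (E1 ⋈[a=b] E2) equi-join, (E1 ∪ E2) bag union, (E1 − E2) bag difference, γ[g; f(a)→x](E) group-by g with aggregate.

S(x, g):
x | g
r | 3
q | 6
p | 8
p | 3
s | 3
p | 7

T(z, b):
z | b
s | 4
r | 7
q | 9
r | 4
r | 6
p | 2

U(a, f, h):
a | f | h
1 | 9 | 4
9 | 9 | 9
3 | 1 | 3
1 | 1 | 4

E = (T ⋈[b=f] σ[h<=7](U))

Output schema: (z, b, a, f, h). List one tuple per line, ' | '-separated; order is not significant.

Subexpression sizes:
  T → 6
  U → 4
  σ[h<=7](U) → 3
  (T ⋈[b=f] σ[h<=7](U)) → 1

== RESULT ==
z | b | a | f | h
q | 9 | 1 | 9 | 4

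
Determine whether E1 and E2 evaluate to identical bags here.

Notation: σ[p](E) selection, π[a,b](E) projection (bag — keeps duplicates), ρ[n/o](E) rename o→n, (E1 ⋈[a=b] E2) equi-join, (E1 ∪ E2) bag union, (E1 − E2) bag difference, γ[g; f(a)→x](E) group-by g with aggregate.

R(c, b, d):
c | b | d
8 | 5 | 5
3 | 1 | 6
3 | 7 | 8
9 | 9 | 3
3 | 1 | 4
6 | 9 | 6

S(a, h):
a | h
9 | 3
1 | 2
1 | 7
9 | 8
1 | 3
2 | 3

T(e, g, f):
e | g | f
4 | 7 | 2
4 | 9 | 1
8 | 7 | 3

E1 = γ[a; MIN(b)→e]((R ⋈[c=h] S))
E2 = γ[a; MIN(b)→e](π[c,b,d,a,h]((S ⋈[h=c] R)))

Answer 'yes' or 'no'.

E1 row counts bottom-up:
  R → 6
  S → 6
  (R ⋈[c=h] S) → 10
  γ[a; MIN(b)→e]((R ⋈[c=h] S)) → 3
E2 row counts bottom-up:
  S → 6
  R → 6
  (S ⋈[h=c] R) → 10
  π[c,b,d,a,h]((S ⋈[h=c] R)) → 10
  γ[a; MIN(b)→e](π[c,b,d,a,h]((S ⋈[h=c] R))) → 3

E1 and E2 produce the same multiset:
a | e
1 | 1
2 | 1
9 | 1

yes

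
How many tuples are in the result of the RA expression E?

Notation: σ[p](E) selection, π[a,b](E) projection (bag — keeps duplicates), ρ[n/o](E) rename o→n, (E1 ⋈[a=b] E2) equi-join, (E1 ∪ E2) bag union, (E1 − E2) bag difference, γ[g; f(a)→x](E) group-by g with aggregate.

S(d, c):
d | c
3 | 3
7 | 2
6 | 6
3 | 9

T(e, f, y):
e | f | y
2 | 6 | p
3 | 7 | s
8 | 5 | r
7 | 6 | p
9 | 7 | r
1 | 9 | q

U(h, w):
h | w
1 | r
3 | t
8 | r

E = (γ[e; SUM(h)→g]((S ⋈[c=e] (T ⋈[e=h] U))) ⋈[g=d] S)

Row counts bottom-up:
  S → 4
  T → 6
  U → 3
  (T ⋈[e=h] U) → 3
  (S ⋈[c=e] (T ⋈[e=h] U)) → 1
  γ[e; SUM(h)→g]((S ⋈[c=e] (T ⋈[e=h] U))) → 1
  S → 4
  (γ[e; SUM(h)→g]((S ⋈[c=e] (T ⋈[e=h] U))) ⋈[g=d] S) → 2

|E| = 2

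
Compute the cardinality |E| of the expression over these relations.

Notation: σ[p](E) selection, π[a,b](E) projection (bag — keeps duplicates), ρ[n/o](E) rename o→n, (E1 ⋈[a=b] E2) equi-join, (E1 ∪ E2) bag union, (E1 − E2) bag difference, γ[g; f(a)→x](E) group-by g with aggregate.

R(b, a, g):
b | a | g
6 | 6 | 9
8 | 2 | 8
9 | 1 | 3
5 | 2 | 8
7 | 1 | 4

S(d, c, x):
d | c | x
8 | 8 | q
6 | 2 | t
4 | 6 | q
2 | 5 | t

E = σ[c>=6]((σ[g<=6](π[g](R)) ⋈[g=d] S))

Stepwise |·|:
  R → 5
  π[g](R) → 5
  σ[g<=6](π[g](R)) → 2
  S → 4
  (σ[g<=6](π[g](R)) ⋈[g=d] S) → 1
  σ[c>=6]((σ[g<=6](π[g](R)) ⋈[g=d] S)) → 1

|E| = 1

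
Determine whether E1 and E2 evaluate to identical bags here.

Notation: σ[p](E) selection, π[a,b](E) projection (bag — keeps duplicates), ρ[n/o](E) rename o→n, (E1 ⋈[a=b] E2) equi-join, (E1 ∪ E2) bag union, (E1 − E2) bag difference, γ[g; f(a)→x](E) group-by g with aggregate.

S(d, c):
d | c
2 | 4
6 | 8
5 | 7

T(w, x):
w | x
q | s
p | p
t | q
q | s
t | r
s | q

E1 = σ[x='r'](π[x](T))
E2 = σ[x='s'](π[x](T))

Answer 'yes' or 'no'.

E1 stepwise |·|:
  T → 6
  π[x](T) → 6
  σ[x='r'](π[x](T)) → 1
E2 stepwise |·|:
  T → 6
  π[x](T) → 6
  σ[x='s'](π[x](T)) → 2

E1 result:
x
r
E2 result:
x
s
s
Witness: ('s',) appears 0× in E1 but 2× in E2.

no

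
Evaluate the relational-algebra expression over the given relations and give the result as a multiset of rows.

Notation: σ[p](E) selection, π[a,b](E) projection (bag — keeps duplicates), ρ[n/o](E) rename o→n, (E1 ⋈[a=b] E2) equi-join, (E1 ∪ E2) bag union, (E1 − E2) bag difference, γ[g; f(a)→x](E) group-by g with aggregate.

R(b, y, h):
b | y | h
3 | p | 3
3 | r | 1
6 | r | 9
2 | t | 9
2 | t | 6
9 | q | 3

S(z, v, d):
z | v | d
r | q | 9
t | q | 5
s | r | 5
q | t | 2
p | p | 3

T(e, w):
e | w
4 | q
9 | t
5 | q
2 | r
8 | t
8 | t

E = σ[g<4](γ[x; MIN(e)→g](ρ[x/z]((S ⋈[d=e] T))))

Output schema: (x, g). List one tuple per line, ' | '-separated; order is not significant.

Row counts bottom-up:
  S → 5
  T → 6
  (S ⋈[d=e] T) → 4
  ρ[x/z]((S ⋈[d=e] T)) → 4
  γ[x; MIN(e)→g](ρ[x/z]((S ⋈[d=e] T))) → 4
  σ[g<4](γ[x; MIN(e)→g](ρ[x/z]((S ⋈[d=e] T)))) → 1

== RESULT ==
x | g
q | 2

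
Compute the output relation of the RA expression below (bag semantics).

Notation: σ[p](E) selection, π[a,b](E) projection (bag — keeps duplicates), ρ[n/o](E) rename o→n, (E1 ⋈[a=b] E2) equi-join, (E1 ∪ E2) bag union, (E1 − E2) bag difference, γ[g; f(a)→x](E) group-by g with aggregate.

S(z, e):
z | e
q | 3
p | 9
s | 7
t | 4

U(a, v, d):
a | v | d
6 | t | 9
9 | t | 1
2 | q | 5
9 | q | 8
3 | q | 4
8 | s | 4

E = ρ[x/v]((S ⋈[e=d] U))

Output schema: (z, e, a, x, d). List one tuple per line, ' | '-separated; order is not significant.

Subexpression sizes:
  S → 4
  U → 6
  (S ⋈[e=d] U) → 3
  ρ[x/v]((S ⋈[e=d] U)) → 3

== RESULT ==
z | e | a | x | d
p | 9 | 6 | t | 9
t | 4 | 3 | q | 4
t | 4 | 8 | s | 4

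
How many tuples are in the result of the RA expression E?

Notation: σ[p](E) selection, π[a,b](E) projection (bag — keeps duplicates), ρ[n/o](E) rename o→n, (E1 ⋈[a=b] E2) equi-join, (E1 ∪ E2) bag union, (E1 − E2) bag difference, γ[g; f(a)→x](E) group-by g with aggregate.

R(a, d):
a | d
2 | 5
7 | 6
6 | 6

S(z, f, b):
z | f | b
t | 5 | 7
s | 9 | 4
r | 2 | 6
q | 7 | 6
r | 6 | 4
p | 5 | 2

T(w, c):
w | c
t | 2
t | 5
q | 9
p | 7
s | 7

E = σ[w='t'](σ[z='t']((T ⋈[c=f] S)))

Stepwise |·|:
  T → 5
  S → 6
  (T ⋈[c=f] S) → 6
  σ[z='t']((T ⋈[c=f] S)) → 1
  σ[w='t'](σ[z='t']((T ⋈[c=f] S))) → 1

|E| = 1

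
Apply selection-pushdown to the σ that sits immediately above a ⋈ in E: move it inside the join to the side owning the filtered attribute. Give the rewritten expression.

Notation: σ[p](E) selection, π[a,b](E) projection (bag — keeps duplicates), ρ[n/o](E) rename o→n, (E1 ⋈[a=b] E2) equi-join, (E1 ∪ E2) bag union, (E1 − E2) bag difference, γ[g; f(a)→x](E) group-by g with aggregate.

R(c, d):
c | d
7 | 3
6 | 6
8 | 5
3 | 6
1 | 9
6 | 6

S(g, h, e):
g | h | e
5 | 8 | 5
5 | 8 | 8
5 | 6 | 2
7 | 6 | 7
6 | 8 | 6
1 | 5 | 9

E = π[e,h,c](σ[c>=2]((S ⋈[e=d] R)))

σ filters on c, owned by the right side.
E' = π[e,h,c]((S ⋈[e=d] σ[c>=2](R)))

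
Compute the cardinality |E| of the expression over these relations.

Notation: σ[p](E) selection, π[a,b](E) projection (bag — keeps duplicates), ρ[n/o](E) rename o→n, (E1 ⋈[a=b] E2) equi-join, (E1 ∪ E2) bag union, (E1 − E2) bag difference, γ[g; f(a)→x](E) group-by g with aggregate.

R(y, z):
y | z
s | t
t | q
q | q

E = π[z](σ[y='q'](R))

Per-node cardinality:
  R → 3
  σ[y='q'](R) → 1
  π[z](σ[y='q'](R)) → 1

|E| = 1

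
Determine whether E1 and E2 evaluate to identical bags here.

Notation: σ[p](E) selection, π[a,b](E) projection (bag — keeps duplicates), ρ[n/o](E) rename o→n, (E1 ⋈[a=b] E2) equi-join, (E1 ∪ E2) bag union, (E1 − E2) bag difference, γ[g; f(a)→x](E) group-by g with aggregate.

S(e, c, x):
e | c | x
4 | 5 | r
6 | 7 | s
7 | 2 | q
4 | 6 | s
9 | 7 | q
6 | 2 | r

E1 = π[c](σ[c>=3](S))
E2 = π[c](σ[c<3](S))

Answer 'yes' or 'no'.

E1 subexpression sizes:
  S → 6
  σ[c>=3](S) → 4
  π[c](σ[c>=3](S)) → 4
E2 subexpression sizes:
  S → 6
  σ[c<3](S) → 2
  π[c](σ[c<3](S)) → 2

E1 result:
c
5
6
7
7
E2 result:
c
2
2
Witness: (6,) appears 1× in E1 but 0× in E2.

no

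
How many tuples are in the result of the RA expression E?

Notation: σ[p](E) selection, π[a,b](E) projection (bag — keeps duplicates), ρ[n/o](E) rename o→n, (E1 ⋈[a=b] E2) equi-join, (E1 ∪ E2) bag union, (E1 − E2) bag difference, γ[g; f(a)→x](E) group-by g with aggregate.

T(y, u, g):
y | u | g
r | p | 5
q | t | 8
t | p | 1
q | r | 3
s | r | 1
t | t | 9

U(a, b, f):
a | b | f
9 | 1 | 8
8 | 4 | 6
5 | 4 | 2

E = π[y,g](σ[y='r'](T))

Subexpression sizes:
  T → 6
  σ[y='r'](T) → 1
  π[y,g](σ[y='r'](T)) → 1

|E| = 1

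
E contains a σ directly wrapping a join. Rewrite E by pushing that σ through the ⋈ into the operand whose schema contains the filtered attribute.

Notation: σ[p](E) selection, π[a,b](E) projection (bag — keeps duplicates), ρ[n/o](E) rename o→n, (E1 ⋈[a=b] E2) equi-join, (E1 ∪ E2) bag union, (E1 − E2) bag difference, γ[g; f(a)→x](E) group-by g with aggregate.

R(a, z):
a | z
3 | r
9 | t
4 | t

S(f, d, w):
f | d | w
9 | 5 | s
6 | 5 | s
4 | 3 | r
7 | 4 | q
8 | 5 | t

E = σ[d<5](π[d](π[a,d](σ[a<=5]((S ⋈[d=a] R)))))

σ filters on a, owned by the right side.
E' = σ[d<5](π[d](π[a,d]((S ⋈[d=a] σ[a<=5](R)))))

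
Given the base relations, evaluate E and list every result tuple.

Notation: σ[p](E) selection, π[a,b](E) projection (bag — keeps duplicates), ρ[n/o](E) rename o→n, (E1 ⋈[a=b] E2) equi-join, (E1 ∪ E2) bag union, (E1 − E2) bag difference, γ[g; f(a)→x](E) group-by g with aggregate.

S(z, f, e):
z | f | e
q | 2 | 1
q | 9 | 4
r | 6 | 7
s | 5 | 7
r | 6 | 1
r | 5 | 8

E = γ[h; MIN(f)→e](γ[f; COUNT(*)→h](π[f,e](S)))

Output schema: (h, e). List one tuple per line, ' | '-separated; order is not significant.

Subexpression sizes:
  S → 6
  π[f,e](S) → 6
  γ[f; COUNT(*)→h](π[f,e](S)) → 4
  γ[h; MIN(f)→e](γ[f; COUNT(*)→h](π[f,e](S))) → 2

== RESULT ==
h | e
1 | 2
2 | 5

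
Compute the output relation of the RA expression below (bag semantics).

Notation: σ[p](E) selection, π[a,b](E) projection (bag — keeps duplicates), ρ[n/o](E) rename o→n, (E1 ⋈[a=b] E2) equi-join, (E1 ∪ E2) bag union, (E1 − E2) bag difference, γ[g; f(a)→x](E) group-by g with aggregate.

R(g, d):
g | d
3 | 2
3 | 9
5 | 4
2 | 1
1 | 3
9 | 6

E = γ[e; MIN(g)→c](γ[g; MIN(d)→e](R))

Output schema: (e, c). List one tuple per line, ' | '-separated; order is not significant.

Stepwise |·|:
  R → 6
  γ[g; MIN(d)→e](R) → 5
  γ[e; MIN(g)→c](γ[g; MIN(d)→e](R)) → 5

== RESULT ==
e | c
1 | 2
2 | 3
3 | 1
4 | 5
6 | 9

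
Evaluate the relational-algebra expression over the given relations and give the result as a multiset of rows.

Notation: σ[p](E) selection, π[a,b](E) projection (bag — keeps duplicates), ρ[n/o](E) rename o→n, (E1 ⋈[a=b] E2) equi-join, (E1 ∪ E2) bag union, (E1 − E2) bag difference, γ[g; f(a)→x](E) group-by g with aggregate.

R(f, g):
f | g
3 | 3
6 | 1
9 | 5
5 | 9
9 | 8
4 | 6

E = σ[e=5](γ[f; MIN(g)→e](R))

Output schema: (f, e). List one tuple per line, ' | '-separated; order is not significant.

Subexpression sizes:
  R → 6
  γ[f; MIN(g)→e](R) → 5
  σ[e=5](γ[f; MIN(g)→e](R)) → 1

== RESULT ==
f | e
9 | 5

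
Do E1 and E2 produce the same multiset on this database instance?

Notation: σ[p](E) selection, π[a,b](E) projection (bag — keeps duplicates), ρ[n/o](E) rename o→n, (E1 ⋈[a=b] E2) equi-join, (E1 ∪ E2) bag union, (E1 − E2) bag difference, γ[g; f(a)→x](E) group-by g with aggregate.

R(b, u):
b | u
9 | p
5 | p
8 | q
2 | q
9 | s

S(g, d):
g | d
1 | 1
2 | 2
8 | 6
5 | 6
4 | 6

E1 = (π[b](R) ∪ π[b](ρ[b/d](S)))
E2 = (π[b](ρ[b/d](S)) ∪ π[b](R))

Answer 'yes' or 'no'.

E1 per-node cardinality:
  R → 5
  π[b](R) → 5
  S → 5
  ρ[b/d](S) → 5
  π[b](ρ[b/d](S)) → 5
  (π[b](R) ∪ π[b](ρ[b/d](S))) → 10
E2 per-node cardinality:
  S → 5
  ρ[b/d](S) → 5
  π[b](ρ[b/d](S)) → 5
  R → 5
  π[b](R) → 5
  (π[b](ρ[b/d](S)) ∪ π[b](R)) → 10

E1 and E2 produce the same multiset:
b
1
2
2
5
6
6
6
8
9
9

yes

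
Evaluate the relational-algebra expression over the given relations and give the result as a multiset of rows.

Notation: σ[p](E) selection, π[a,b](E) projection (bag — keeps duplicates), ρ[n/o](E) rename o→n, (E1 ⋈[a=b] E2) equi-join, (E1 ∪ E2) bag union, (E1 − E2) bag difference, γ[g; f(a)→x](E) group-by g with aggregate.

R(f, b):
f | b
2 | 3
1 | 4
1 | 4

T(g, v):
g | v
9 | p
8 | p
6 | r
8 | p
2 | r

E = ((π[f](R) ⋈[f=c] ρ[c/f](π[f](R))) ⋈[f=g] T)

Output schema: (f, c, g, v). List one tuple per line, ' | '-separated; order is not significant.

Subexpression sizes:
  R → 3
  π[f](R) → 3
  R → 3
  π[f](R) → 3
  ρ[c/f](π[f](R)) → 3
  (π[f](R) ⋈[f=c] ρ[c/f](π[f](R))) → 5
  T → 5
  ((π[f](R) ⋈[f=c] ρ[c/f](π[f](R))) ⋈[f=g] T) → 1

== RESULT ==
f | c | g | v
2 | 2 | 2 | r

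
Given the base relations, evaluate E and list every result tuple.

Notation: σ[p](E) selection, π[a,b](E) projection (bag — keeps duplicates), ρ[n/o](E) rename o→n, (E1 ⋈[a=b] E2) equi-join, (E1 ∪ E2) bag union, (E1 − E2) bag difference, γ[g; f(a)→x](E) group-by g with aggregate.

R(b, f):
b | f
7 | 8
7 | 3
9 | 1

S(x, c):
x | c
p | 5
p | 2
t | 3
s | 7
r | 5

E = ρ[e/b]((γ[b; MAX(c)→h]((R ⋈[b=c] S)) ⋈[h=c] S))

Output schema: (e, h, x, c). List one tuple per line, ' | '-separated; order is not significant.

Per-node cardinality:
  R → 3
  S → 5
  (R ⋈[b=c] S) → 2
  γ[b; MAX(c)→h]((R ⋈[b=c] S)) → 1
  S → 5
  (γ[b; MAX(c)→h]((R ⋈[b=c] S)) ⋈[h=c] S) → 1
  ρ[e/b]((γ[b; MAX(c)→h]((R ⋈[b=c] S)) ⋈[h=c] S)) → 1

== RESULT ==
e | h | x | c
7 | 7 | s | 7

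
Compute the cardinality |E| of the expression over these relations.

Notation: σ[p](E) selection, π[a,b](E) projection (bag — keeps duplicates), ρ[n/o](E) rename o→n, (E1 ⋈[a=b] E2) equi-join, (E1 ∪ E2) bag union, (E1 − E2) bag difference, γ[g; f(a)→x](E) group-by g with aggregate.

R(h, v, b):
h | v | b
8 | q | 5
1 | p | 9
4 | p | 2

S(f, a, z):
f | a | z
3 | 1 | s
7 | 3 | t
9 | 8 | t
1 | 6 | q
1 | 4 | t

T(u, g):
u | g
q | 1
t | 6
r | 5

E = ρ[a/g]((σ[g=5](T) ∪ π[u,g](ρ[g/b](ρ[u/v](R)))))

Subexpression sizes:
  T → 3
  σ[g=5](T) → 1
  R → 3
  ρ[u/v](R) → 3
  ρ[g/b](ρ[u/v](R)) → 3
  π[u,g](ρ[g/b](ρ[u/v](R))) → 3
  (σ[g=5](T) ∪ π[u,g](ρ[g/b](ρ[u/v](R)))) → 4
  ρ[a/g]((σ[g=5](T) ∪ π[u,g](ρ[g/b](ρ[u/v](R))))) → 4

|E| = 4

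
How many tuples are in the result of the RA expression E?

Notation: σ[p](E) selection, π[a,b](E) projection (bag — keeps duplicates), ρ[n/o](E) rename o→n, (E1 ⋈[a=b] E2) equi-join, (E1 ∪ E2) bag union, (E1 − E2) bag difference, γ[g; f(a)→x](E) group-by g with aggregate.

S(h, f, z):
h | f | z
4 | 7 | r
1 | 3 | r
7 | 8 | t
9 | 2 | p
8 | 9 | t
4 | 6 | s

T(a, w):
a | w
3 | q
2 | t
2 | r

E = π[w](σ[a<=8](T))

Per-node cardinality:
  T → 3
  σ[a<=8](T) → 3
  π[w](σ[a<=8](T)) → 3

|E| = 3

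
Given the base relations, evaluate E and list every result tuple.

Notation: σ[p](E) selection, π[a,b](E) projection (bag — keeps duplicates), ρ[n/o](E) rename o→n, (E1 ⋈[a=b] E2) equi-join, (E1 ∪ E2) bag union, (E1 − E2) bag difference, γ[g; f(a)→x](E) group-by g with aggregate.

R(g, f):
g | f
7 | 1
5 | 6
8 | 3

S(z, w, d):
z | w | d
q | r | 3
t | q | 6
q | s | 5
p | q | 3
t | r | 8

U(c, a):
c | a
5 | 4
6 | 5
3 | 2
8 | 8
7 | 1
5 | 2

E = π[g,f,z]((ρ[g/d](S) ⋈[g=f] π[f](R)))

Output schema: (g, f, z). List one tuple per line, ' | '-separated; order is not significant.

Per-node cardinality:
  S → 5
  ρ[g/d](S) → 5
  R → 3
  π[f](R) → 3
  (ρ[g/d](S) ⋈[g=f] π[f](R)) → 3
  π[g,f,z]((ρ[g/d](S) ⋈[g=f] π[f](R))) → 3

== RESULT ==
g | f | z
3 | 3 | p
3 | 3 | q
6 | 6 | t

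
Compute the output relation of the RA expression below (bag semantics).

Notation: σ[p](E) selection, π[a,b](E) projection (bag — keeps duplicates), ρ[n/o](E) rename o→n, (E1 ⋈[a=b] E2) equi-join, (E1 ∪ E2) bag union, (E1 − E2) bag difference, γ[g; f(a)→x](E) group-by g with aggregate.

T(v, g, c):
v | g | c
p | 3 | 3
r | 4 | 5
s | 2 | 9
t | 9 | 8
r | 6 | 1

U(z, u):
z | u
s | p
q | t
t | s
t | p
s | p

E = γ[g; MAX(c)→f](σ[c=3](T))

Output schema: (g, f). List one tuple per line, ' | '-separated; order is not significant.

Per-node cardinality:
  T → 5
  σ[c=3](T) → 1
  γ[g; MAX(c)→f](σ[c=3](T)) → 1

== RESULT ==
g | f
3 | 3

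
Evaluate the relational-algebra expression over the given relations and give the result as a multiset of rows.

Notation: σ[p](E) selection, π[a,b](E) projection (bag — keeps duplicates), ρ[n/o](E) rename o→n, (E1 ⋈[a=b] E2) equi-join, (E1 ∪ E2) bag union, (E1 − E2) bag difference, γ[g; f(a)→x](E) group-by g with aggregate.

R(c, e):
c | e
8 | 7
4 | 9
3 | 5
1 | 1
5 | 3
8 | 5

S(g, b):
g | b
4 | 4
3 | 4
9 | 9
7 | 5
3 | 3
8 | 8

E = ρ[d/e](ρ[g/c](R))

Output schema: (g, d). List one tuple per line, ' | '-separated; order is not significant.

Stepwise |·|:
  R → 6
  ρ[g/c](R) → 6
  ρ[d/e](ρ[g/c](R)) → 6

== RESULT ==
g | d
1 | 1
3 | 5
4 | 9
5 | 3
8 | 5
8 | 7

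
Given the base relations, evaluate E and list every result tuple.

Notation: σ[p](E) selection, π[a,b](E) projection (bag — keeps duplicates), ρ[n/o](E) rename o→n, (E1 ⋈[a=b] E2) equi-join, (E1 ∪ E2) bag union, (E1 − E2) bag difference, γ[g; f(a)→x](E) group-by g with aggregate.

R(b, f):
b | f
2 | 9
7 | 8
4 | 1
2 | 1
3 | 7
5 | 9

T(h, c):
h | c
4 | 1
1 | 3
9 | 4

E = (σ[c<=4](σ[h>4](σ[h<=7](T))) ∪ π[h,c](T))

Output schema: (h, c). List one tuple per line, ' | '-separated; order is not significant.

Row counts bottom-up:
  T → 3
  σ[h<=7](T) → 2
  σ[h>4](σ[h<=7](T)) → 0
  σ[c<=4](σ[h>4](σ[h<=7](T))) → 0
  T → 3
  π[h,c](T) → 3
  (σ[c<=4](σ[h>4](σ[h<=7](T))) ∪ π[h,c](T)) → 3

== RESULT ==
h | c
1 | 3
4 | 1
9 | 4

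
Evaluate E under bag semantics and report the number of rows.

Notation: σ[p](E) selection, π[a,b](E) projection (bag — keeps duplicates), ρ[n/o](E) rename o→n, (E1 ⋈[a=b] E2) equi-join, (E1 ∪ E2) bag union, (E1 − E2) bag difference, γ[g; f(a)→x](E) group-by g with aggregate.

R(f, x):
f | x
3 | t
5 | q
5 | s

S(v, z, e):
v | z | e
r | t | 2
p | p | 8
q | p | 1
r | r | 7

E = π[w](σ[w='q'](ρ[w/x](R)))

Subexpression sizes:
  R → 3
  ρ[w/x](R) → 3
  σ[w='q'](ρ[w/x](R)) → 1
  π[w](σ[w='q'](ρ[w/x](R))) → 1

|E| = 1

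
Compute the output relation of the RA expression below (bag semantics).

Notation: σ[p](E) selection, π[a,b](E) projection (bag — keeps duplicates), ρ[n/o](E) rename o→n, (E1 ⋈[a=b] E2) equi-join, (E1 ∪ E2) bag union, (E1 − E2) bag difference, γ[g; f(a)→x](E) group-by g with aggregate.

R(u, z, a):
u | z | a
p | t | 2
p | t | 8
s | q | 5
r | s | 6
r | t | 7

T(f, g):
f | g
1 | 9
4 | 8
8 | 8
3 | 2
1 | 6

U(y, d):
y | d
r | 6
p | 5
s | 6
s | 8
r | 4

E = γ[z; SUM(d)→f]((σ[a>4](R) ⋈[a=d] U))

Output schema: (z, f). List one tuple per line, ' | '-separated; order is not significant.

Stepwise |·|:
  R → 5
  σ[a>4](R) → 4
  U → 5
  (σ[a>4](R) ⋈[a=d] U) → 4
  γ[z; SUM(d)→f]((σ[a>4](R) ⋈[a=d] U)) → 3

== RESULT ==
z | f
q | 5
s | 12
t | 8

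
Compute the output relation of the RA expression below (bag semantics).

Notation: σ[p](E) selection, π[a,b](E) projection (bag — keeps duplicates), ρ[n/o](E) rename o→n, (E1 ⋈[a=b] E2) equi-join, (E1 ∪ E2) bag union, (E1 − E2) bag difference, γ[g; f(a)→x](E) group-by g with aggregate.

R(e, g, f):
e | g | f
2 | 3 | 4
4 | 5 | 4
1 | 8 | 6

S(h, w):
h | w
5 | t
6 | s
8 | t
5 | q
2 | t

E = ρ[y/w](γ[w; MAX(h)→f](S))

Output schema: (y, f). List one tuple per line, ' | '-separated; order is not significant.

Row counts bottom-up:
  S → 5
  γ[w; MAX(h)→f](S) → 3
  ρ[y/w](γ[w; MAX(h)→f](S)) → 3

== RESULT ==
y | f
q | 5
s | 6
t | 8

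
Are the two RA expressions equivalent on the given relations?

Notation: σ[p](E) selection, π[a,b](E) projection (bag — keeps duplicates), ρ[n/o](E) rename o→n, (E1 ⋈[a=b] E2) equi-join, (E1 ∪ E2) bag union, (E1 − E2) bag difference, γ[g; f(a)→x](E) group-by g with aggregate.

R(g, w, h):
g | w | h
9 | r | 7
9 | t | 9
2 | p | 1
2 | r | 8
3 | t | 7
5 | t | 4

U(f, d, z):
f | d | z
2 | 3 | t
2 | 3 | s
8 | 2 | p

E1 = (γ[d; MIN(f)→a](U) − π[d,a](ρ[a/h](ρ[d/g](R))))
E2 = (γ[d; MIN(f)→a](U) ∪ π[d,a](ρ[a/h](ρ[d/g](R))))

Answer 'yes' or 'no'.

E1 subexpression sizes:
  U → 3
  γ[d; MIN(f)→a](U) → 2
  R → 6
  ρ[d/g](R) → 6
  ρ[a/h](ρ[d/g](R)) → 6
  π[d,a](ρ[a/h](ρ[d/g](R))) → 6
  (γ[d; MIN(f)→a](U) − π[d,a](ρ[a/h](ρ[d/g](R)))) → 1
E2 subexpression sizes:
  U → 3
  γ[d; MIN(f)→a](U) → 2
  R → 6
  ρ[d/g](R) → 6
  ρ[a/h](ρ[d/g](R)) → 6
  π[d,a](ρ[a/h](ρ[d/g](R))) → 6
  (γ[d; MIN(f)→a](U) ∪ π[d,a](ρ[a/h](ρ[d/g](R)))) → 8

E1 result:
d | a
3 | 2
E2 result:
d | a
2 | 1
2 | 8
2 | 8
3 | 2
3 | 7
5 | 4
9 | 7
9 | 9
Witness: (2, 1) appears 0× in E1 but 1× in E2.

no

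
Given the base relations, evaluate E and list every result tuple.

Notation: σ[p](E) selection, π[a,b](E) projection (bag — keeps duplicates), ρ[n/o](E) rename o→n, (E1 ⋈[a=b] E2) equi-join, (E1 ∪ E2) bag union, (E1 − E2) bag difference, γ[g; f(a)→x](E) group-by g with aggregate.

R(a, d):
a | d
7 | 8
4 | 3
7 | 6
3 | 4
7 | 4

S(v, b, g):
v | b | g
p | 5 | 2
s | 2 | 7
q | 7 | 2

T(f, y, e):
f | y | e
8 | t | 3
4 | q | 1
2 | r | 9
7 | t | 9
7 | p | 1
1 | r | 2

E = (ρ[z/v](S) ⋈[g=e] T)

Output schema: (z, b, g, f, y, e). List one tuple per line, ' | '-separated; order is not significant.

Row counts bottom-up:
  S → 3
  ρ[z/v](S) → 3
  T → 6
  (ρ[z/v](S) ⋈[g=e] T) → 2

== RESULT ==
z | b | g | f | y | e
p | 5 | 2 | 1 | r | 2
q | 7 | 2 | 1 | r | 2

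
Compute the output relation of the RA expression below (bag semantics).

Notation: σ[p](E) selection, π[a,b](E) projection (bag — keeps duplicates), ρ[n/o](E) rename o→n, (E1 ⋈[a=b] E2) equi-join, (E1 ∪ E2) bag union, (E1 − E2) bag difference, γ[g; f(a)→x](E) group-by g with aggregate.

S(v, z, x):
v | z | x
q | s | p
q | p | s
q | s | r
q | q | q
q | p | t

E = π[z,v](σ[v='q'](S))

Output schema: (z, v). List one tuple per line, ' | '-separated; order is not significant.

Row counts bottom-up:
  S → 5
  σ[v='q'](S) → 5
  π[z,v](σ[v='q'](S)) → 5

== RESULT ==
z | v
p | q
p | q
q | q
s | q
s | q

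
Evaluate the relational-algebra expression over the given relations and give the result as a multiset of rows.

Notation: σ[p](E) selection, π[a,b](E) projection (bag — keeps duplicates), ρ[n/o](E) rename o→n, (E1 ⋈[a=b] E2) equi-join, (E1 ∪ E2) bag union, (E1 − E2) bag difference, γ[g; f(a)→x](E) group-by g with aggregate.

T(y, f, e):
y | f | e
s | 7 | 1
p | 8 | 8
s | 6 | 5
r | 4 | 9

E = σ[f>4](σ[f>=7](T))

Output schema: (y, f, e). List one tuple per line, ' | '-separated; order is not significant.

Row counts bottom-up:
  T → 4
  σ[f>=7](T) → 2
  σ[f>4](σ[f>=7](T)) → 2

== RESULT ==
y | f | e
p | 8 | 8
s | 7 | 1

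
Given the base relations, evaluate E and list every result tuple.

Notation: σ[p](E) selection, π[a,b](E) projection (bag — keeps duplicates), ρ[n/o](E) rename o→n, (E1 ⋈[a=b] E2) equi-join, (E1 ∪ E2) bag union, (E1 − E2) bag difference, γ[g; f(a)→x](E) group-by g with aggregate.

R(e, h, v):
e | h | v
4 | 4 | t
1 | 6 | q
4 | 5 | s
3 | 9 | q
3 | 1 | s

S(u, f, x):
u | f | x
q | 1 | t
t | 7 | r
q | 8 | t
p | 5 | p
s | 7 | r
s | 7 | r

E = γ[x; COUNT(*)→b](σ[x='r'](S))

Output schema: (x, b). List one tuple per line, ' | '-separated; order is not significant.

Per-node cardinality:
  S → 6
  σ[x='r'](S) → 3
  γ[x; COUNT(*)→b](σ[x='r'](S)) → 1

== RESULT ==
x | b
r | 3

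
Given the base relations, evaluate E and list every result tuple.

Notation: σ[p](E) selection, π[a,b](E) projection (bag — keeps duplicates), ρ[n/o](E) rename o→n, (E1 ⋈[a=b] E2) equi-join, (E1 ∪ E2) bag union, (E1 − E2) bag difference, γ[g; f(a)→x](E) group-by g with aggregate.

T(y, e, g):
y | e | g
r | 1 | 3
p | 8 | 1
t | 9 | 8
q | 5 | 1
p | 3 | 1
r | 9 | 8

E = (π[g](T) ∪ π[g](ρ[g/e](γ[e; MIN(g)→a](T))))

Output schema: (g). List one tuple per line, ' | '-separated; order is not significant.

Subexpression sizes:
  T → 6
  π[g](T) → 6
  T → 6
  γ[e; MIN(g)→a](T) → 5
  ρ[g/e](γ[e; MIN(g)→a](T)) → 5
  π[g](ρ[g/e](γ[e; MIN(g)→a](T))) → 5
  (π[g](T) ∪ π[g](ρ[g/e](γ[e; MIN(g)→a](T)))) → 11

== RESULT ==
g
1
1
1
1
3
3
5
8
8
8
9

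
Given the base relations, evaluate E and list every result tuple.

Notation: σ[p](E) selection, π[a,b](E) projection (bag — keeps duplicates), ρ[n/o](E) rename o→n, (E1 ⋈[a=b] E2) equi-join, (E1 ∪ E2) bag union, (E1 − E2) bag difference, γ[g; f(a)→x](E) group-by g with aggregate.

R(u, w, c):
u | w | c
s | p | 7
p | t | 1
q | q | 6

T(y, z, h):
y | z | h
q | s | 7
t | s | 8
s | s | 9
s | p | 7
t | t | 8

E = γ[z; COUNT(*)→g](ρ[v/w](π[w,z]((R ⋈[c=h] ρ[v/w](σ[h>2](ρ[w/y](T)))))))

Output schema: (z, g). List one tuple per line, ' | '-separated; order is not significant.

Stepwise |·|:
  R → 3
  T → 5
  ρ[w/y](T) → 5
  σ[h>2](ρ[w/y](T)) → 5
  ρ[v/w](σ[h>2](ρ[w/y](T))) → 5
  (R ⋈[c=h] ρ[v/w](σ[h>2](ρ[w/y](T)))) → 2
  π[w,z]((R ⋈[c=h] ρ[v/w](σ[h>2](ρ[w/y](T))))) → 2
  ρ[v/w](π[w,z]((R ⋈[c=h] ρ[v/w](σ[h>2](ρ[w/y](T)))))) → 2
  γ[z; COUNT(*)→g](ρ[v/w](π[w,z]((R ⋈[c=h] ρ[v/w](σ[h>2](ρ[w/y](T))))))) → 2

== RESULT ==
z | g
p | 1
s | 1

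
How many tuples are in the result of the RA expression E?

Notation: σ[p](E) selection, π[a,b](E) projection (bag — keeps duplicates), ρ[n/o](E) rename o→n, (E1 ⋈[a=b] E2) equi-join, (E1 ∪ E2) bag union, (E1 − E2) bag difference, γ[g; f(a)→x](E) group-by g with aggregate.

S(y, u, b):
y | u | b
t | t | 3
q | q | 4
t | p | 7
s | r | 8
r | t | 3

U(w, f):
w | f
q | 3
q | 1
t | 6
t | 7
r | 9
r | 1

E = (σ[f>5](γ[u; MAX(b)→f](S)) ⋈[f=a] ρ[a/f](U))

Stepwise |·|:
  S → 5
  γ[u; MAX(b)→f](S) → 4
  σ[f>5](γ[u; MAX(b)→f](S)) → 2
  U → 6
  ρ[a/f](U) → 6
  (σ[f>5](γ[u; MAX(b)→f](S)) ⋈[f=a] ρ[a/f](U)) → 1

|E| = 1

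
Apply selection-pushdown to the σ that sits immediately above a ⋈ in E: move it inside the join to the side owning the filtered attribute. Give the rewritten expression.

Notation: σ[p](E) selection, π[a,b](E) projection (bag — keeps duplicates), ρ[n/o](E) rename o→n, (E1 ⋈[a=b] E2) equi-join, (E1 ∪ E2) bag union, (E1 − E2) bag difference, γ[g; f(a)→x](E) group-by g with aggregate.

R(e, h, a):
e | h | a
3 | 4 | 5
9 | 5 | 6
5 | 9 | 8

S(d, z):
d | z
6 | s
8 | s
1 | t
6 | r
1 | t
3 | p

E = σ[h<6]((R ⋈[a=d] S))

σ filters on h, owned by the left side.
E' = (σ[h<6](R) ⋈[a=d] S)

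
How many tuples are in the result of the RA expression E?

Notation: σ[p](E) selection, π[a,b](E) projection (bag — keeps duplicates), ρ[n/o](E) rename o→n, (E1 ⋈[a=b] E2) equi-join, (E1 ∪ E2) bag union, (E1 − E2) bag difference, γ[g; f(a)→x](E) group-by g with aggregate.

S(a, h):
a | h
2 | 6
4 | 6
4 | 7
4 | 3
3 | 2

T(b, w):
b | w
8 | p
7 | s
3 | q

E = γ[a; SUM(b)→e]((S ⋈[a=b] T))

Row counts bottom-up:
  S → 5
  T → 3
  (S ⋈[a=b] T) → 1
  γ[a; SUM(b)→e]((S ⋈[a=b] T)) → 1

|E| = 1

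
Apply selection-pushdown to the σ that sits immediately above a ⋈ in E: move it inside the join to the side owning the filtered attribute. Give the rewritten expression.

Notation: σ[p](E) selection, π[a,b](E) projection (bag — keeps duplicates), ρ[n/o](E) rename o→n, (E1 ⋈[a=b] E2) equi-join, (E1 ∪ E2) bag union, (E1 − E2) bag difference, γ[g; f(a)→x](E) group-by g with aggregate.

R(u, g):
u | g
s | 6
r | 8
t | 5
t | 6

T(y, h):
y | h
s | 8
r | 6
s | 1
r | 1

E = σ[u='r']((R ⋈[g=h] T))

σ filters on u, owned by the left side.
E' = (σ[u='r'](R) ⋈[g=h] T)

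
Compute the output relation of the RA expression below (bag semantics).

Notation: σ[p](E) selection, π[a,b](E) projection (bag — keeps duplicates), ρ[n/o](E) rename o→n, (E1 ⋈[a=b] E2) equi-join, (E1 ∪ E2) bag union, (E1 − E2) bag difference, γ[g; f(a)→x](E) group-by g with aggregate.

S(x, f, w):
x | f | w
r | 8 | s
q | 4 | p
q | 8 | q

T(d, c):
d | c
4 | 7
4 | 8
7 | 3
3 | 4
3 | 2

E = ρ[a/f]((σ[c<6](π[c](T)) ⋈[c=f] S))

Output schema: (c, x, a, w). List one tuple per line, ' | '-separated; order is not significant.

Subexpression sizes:
  T → 5
  π[c](T) → 5
  σ[c<6](π[c](T)) → 3
  S → 3
  (σ[c<6](π[c](T)) ⋈[c=f] S) → 1
  ρ[a/f]((σ[c<6](π[c](T)) ⋈[c=f] S)) → 1

== RESULT ==
c | x | a | w
4 | q | 4 | p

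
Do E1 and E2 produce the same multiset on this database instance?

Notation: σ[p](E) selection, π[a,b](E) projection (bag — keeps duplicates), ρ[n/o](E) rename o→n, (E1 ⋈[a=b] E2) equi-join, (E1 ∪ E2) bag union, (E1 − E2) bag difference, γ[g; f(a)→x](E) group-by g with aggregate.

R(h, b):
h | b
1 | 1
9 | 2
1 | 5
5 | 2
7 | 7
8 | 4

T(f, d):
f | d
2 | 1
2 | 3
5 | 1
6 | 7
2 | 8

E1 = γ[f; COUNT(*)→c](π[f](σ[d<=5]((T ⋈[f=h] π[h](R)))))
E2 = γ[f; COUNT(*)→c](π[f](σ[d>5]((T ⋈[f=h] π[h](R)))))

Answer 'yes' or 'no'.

E1 subexpression sizes:
  T → 5
  R → 6
  π[h](R) → 6
  (T ⋈[f=h] π[h](R)) → 1
  σ[d<=5]((T ⋈[f=h] π[h](R))) → 1
  π[f](σ[d<=5]((T ⋈[f=h] π[h](R)))) → 1
  γ[f; COUNT(*)→c](π[f](σ[d<=5]((T ⋈[f=h] π[h](R))))) → 1
E2 subexpression sizes:
  T → 5
  R → 6
  π[h](R) → 6
  (T ⋈[f=h] π[h](R)) → 1
  σ[d>5]((T ⋈[f=h] π[h](R))) → 0
  π[f](σ[d>5]((T ⋈[f=h] π[h](R)))) → 0
  γ[f; COUNT(*)→c](π[f](σ[d>5]((T ⋈[f=h] π[h](R))))) → 0

E1 result:
f | c
5 | 1
E2 result:
f | c
(0 rows)
Witness: (5, 1) appears 1× in E1 but 0× in E2.

no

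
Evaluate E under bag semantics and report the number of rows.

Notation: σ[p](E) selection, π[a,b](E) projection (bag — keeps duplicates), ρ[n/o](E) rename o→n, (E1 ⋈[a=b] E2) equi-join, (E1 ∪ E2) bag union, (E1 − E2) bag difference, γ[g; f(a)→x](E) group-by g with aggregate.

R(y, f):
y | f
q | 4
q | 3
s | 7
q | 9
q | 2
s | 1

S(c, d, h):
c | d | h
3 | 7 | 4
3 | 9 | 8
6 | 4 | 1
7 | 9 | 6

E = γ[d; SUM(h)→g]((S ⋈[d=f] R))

Subexpression sizes:
  S → 4
  R → 6
  (S ⋈[d=f] R) → 4
  γ[d; SUM(h)→g]((S ⋈[d=f] R)) → 3

|E| = 3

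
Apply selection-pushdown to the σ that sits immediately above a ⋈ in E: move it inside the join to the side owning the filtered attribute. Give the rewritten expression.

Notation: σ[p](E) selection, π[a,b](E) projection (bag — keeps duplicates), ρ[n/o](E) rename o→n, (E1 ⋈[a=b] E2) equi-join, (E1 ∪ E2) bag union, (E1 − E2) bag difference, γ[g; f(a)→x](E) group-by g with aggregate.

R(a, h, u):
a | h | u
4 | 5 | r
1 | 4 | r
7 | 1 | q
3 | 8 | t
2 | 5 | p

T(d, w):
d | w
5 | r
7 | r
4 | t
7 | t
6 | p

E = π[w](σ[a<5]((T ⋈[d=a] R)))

σ filters on a, owned by the right side.
E' = π[w]((T ⋈[d=a] σ[a<5](R)))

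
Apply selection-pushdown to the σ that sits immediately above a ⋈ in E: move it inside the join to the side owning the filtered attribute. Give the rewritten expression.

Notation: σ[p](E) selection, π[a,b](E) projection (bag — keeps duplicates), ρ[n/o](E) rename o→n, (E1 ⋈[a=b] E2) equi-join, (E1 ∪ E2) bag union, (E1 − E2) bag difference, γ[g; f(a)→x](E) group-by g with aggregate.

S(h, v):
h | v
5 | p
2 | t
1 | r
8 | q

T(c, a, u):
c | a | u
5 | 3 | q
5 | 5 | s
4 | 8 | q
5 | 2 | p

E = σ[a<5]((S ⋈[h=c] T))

σ filters on a, owned by the right side.
E' = (S ⋈[h=c] σ[a<5](T))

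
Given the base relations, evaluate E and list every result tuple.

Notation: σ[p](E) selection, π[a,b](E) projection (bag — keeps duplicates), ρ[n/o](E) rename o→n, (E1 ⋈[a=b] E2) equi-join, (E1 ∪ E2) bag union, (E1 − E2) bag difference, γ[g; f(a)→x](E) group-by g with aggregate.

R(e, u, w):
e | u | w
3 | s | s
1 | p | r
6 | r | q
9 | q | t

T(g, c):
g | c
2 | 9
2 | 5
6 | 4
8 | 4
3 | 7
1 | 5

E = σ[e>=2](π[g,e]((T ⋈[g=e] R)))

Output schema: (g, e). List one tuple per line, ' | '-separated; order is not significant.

Row counts bottom-up:
  T → 6
  R → 4
  (T ⋈[g=e] R) → 3
  π[g,e]((T ⋈[g=e] R)) → 3
  σ[e>=2](π[g,e]((T ⋈[g=e] R))) → 2

== RESULT ==
g | e
3 | 3
6 | 6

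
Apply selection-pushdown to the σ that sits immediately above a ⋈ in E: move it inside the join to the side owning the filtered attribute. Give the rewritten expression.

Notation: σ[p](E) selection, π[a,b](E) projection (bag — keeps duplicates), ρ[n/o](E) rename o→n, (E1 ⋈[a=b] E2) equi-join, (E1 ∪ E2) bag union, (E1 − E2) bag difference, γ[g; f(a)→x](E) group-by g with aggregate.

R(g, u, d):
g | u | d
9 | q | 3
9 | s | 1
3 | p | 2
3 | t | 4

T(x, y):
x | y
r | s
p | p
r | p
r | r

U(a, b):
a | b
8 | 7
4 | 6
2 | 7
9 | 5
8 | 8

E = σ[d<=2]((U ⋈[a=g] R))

σ filters on d, owned by the right side.
E' = (U ⋈[a=g] σ[d<=2](R))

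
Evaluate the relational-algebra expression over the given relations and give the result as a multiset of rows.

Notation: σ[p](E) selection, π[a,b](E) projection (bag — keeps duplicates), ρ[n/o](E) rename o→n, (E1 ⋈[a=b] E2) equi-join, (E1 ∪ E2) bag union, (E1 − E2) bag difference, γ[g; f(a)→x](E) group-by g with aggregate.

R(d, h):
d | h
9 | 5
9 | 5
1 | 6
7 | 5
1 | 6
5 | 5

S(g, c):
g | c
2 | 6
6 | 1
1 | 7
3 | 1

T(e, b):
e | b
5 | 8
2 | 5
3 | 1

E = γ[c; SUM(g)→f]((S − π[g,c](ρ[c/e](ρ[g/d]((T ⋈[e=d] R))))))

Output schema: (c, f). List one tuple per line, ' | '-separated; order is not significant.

Stepwise |·|:
  S → 4
  T → 3
  R → 6
  (T ⋈[e=d] R) → 1
  ρ[g/d]((T ⋈[e=d] R)) → 1
  ρ[c/e](ρ[g/d]((T ⋈[e=d] R))) → 1
  π[g,c](ρ[c/e](ρ[g/d]((T ⋈[e=d] R)))) → 1
  (S − π[g,c](ρ[c/e](ρ[g/d]((T ⋈[e=d] R))))) → 4
  γ[c; SUM(g)→f]((S − π[g,c](ρ[c/e](ρ[g/d]((T ⋈[e=d] R)))))) → 3

== RESULT ==
c | f
1 | 9
6 | 2
7 | 1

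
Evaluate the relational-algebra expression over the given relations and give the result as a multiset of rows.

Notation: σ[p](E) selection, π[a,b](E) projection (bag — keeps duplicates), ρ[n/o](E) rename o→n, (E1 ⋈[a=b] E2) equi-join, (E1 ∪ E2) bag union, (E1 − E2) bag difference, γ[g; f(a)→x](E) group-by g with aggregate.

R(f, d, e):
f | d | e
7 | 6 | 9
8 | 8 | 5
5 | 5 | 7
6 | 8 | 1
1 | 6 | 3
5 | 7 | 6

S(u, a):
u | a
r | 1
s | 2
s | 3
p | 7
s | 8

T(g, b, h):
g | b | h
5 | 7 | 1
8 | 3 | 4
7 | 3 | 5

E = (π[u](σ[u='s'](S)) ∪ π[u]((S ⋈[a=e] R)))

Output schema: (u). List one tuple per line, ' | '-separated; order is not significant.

Per-node cardinality:
  S → 5
  σ[u='s'](S) → 3
  π[u](σ[u='s'](S)) → 3
  S → 5
  R → 6
  (S ⋈[a=e] R) → 3
  π[u]((S ⋈[a=e] R)) → 3
  (π[u](σ[u='s'](S)) ∪ π[u]((S ⋈[a=e] R))) → 6

== RESULT ==
u
p
r
s
s
s
s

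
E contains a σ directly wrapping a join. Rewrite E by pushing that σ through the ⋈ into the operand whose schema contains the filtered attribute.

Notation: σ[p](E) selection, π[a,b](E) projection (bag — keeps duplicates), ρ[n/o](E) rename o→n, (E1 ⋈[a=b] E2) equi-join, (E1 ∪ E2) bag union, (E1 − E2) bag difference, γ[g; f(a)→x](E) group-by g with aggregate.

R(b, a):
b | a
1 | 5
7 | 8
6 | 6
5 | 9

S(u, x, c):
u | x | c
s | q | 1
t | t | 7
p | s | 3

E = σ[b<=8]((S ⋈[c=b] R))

σ filters on b, owned by the right side.
E' = (S ⋈[c=b] σ[b<=8](R))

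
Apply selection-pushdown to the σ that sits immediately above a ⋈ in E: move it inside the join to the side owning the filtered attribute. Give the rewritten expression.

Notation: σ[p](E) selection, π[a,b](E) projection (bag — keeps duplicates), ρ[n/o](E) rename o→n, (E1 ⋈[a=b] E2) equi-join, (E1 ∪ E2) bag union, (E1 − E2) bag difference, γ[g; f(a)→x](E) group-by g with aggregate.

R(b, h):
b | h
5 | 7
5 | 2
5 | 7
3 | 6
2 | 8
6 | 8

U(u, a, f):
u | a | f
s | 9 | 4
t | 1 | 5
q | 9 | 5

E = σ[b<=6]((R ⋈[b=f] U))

σ filters on b, owned by the left side.
E' = (σ[b<=6](R) ⋈[b=f] U)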